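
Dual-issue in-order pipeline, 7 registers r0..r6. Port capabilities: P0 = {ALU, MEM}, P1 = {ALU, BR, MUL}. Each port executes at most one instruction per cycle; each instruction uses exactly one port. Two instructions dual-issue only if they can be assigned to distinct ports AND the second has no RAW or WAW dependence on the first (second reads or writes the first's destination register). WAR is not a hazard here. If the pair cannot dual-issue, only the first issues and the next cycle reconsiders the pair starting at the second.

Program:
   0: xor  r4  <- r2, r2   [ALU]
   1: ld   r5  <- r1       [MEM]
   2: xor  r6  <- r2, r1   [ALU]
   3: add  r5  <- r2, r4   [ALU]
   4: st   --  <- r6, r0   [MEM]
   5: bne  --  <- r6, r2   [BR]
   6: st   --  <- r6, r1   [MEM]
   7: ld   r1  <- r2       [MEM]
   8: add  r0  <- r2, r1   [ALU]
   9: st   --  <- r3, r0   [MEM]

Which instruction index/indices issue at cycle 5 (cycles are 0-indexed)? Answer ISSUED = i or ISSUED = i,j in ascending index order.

#0 head=0: xor.ALU;ld.MEM i0,i1 2-wide
#1 head=2: xor.ALU;add.ALU i2,i3 2-wide
#2 head=4: st.MEM;bne.BR i4,i5 2-wide
#3 head=6: st.MEM i6 no-port MEM/MEM
#4 head=7: ld.MEM i7 RAW r1
#5 head=8: add.ALU i8 RAW r0
#6 head=9: st.MEM i9 tail

ISSUED = 8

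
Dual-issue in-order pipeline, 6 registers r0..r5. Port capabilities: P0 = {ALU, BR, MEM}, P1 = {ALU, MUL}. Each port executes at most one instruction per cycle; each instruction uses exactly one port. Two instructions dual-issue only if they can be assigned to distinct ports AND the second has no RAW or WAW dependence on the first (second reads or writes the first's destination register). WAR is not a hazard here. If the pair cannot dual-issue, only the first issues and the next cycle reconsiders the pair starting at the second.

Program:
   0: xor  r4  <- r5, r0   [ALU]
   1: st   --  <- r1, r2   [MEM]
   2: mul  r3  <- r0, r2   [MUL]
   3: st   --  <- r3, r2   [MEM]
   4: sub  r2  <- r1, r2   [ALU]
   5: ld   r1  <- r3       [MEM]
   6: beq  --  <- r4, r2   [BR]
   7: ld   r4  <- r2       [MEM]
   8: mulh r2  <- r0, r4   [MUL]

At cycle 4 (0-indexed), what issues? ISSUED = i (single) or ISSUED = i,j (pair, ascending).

ISSUED = 6

  cy0 -> i0/i1 (xor st) pair
  cy1 -> i2 (mul) RAW r3
  cy2 -> i3/i4 (st sub) pair
  cy3 -> i5 (ld) no-port MEM/BR
  cy4 -> i6 (beq) no-port BR/MEM
  cy5 -> i7 (ld) RAW r4
  cy6 -> i8 (mulh) tail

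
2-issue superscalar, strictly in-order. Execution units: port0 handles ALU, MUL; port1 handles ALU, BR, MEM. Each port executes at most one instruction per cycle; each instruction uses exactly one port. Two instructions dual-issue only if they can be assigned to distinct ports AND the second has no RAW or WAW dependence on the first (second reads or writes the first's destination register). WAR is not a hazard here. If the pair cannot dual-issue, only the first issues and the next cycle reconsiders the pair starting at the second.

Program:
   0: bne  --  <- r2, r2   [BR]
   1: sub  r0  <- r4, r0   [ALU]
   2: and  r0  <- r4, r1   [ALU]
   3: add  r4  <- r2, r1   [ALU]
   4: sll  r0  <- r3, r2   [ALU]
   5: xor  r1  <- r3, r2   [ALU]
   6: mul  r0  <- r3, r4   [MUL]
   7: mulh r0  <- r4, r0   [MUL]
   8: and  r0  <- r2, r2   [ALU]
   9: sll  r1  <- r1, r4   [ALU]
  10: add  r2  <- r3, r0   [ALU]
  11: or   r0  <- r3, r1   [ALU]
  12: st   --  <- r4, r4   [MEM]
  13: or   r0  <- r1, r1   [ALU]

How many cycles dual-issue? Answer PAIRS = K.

PAIRS = 6

c0: i0&i1 bne;sub  pair
c1: i2&i3 and;add  pair
c2: i4&i5 sll;xor  pair
c3: i6 mul  no-port MUL/MUL
c4: i7 mulh  WAW r0
c5: i8&i9 and;sll  pair
c6: i10&i11 add;or  pair
c7: i12&i13 st;or  pair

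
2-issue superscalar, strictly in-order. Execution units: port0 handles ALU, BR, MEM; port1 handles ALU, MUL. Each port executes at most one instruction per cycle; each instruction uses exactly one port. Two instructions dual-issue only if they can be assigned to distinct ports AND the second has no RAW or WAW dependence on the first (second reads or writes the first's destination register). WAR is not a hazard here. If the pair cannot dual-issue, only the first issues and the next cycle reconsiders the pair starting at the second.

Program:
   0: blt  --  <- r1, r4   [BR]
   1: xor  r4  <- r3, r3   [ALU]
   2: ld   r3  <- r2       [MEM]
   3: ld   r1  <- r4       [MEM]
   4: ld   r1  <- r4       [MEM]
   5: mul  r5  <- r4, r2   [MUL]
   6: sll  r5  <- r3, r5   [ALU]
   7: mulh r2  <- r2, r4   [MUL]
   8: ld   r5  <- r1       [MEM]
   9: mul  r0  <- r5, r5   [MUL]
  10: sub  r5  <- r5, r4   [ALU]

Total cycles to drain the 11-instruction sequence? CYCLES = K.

[0] i0+i1  blt.BR+xor.ALU  -- dual
[1] i2  ld.MEM  -- no-port MEM/MEM
[2] i3  ld.MEM  -- no-port MEM/MEM
[3] i4+i5  ld.MEM+mul.MUL  -- dual
[4] i6+i7  sll.ALU+mulh.MUL  -- dual
[5] i8  ld.MEM  -- RAW r5
[6] i9+i10  mul.MUL+sub.ALU  -- dual

CYCLES = 7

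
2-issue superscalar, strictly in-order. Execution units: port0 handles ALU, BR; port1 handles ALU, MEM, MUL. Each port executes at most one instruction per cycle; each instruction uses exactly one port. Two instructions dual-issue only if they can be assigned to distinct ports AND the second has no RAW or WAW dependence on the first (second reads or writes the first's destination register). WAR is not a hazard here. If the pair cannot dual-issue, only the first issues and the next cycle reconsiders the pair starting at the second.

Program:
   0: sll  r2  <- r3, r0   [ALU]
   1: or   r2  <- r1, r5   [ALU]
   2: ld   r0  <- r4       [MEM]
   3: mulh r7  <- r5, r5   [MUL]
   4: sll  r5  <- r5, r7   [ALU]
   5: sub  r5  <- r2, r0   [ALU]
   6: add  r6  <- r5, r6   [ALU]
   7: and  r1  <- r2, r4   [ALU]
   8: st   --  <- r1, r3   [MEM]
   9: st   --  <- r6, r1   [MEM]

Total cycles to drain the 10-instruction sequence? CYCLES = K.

CYCLES = 8

c0: i0 sll  WAW r2
c1: i1&i2 or ld  2-wide
c2: i3 mulh  RAW r7
c3: i4 sll  WAW r5
c4: i5 sub  RAW r5
c5: i6&i7 add and  2-wide
c6: i8 st  no-port MEM/MEM
c7: i9 st  tail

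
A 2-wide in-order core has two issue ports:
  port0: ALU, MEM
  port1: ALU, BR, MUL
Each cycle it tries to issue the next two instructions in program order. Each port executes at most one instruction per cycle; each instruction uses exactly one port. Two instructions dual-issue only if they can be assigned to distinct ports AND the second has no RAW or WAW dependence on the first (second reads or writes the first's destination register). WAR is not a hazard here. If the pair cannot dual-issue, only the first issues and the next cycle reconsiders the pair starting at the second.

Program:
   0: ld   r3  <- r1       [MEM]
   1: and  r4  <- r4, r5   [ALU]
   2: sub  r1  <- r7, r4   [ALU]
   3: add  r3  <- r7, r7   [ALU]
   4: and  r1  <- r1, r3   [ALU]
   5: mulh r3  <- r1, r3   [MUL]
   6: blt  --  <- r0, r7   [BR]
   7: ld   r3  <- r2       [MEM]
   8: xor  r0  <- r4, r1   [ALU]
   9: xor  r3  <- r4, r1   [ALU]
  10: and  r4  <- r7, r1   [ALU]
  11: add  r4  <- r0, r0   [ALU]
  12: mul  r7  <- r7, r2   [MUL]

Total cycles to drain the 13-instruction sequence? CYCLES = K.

CYCLES = 8

t=0 i0,i1:ld.MEM+and.ALU ; pair
t=1 i2,i3:sub.ALU+add.ALU ; pair
t=2 i4:and.ALU ; RAW r1
t=3 i5:mulh.MUL ; no-port MUL/BR
t=4 i6,i7:blt.BR+ld.MEM ; pair
t=5 i8,i9:xor.ALU+xor.ALU ; pair
t=6 i10:and.ALU ; WAW r4
t=7 i11,i12:add.ALU+mul.MUL ; pair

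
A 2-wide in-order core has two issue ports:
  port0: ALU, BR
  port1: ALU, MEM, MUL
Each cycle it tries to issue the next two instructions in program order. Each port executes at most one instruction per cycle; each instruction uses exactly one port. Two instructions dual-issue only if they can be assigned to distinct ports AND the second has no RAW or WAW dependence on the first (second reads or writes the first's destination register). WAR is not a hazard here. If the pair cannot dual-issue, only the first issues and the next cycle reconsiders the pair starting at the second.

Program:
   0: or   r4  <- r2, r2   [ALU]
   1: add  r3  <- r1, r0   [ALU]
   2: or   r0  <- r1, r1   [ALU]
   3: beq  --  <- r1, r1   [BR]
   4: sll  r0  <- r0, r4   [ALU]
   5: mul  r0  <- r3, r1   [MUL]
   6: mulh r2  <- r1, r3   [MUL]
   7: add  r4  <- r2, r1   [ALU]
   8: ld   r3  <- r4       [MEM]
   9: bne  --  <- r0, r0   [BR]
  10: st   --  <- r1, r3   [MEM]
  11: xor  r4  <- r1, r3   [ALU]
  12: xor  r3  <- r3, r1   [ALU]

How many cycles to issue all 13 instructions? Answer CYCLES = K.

CYCLES = 9

#0 head=0: or.ALU add.ALU i0/i1 dual
#1 head=2: or.ALU beq.BR i2/i3 dual
#2 head=4: sll.ALU i4 WAW r0
#3 head=5: mul.MUL i5 no-port MUL/MUL
#4 head=6: mulh.MUL i6 RAW r2
#5 head=7: add.ALU i7 RAW r4
#6 head=8: ld.MEM bne.BR i8/i9 dual
#7 head=10: st.MEM xor.ALU i10/i11 dual
#8 head=12: xor.ALU i12 tail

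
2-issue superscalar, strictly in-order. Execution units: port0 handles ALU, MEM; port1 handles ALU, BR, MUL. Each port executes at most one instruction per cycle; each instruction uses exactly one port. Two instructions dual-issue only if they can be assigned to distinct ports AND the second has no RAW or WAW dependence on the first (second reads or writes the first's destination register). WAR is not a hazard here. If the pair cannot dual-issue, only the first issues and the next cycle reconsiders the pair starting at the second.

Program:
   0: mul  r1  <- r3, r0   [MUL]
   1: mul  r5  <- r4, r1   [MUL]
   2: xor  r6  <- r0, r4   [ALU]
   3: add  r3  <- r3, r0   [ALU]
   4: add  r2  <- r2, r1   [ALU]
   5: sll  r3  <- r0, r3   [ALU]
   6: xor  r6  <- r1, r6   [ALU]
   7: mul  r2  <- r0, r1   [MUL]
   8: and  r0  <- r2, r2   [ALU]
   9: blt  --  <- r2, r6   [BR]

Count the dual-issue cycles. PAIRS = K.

0. mul @i0  | no-port MUL/MUL
1. mul/xor @i1+i2  | 2-wide
2. add/add @i3+i4  | 2-wide
3. sll/xor @i5+i6  | 2-wide
4. mul @i7  | RAW r2
5. and/blt @i8+i9  | 2-wide

PAIRS = 4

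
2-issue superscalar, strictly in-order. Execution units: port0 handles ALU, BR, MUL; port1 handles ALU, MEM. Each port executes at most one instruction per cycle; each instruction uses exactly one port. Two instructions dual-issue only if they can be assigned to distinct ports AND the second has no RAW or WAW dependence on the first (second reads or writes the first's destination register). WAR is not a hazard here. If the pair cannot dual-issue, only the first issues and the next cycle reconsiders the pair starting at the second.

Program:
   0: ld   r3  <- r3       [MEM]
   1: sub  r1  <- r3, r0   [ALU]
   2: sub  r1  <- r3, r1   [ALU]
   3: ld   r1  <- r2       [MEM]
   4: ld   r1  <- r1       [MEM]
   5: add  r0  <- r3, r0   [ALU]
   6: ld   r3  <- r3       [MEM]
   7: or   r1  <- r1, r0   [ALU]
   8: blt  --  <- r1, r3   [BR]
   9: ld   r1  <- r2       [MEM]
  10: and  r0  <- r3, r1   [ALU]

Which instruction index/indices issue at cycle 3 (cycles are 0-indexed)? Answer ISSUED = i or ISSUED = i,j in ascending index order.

c0: i0 ld.MEM  RAW r3
c1: i1 sub.ALU  RAW+WAW r1
c2: i2 sub.ALU  WAW r1
c3: i3 ld.MEM  no-port MEM/MEM
c4: i4&i5 ld.MEM add.ALU  pair
c5: i6&i7 ld.MEM or.ALU  pair
c6: i8&i9 blt.BR ld.MEM  pair
c7: i10 and.ALU  tail

ISSUED = 3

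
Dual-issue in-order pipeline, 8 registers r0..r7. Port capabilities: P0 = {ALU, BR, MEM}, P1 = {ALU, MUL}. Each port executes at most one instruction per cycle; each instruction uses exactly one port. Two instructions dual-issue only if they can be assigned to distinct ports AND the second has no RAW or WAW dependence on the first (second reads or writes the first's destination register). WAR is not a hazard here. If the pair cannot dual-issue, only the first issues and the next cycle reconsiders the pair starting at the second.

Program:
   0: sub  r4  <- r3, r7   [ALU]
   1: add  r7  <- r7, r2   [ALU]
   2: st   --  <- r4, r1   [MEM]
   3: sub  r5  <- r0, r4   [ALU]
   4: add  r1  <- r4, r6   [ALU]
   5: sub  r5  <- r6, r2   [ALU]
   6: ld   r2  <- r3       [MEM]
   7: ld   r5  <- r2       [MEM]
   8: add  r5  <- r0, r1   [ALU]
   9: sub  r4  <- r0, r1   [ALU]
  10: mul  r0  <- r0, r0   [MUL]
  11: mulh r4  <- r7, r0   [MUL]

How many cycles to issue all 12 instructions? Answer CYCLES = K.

0. sub.ALU+add.ALU @i0&i1  | dual
1. st.MEM+sub.ALU @i2&i3  | dual
2. add.ALU+sub.ALU @i4&i5  | dual
3. ld.MEM @i6  | no-port MEM/MEM
4. ld.MEM @i7  | WAW r5
5. add.ALU+sub.ALU @i8&i9  | dual
6. mul.MUL @i10  | no-port MUL/MUL
7. mulh.MUL @i11  | tail

CYCLES = 8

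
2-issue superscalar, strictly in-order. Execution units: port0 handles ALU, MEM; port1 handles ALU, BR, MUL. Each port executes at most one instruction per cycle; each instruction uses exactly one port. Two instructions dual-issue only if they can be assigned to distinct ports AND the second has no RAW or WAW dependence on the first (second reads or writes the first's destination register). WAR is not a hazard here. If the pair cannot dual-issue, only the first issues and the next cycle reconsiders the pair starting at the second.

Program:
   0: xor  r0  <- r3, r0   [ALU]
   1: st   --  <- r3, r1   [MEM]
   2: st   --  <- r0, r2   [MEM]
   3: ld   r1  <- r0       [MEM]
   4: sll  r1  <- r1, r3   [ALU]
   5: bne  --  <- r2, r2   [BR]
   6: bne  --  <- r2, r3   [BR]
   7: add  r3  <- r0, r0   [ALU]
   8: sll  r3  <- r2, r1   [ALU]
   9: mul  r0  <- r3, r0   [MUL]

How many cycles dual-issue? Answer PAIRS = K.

PAIRS = 3

#0 head=0: xor.ALU;st.MEM i0,i1 pair
#1 head=2: st.MEM i2 no-port MEM/MEM
#2 head=3: ld.MEM i3 RAW+WAW r1
#3 head=4: sll.ALU;bne.BR i4,i5 pair
#4 head=6: bne.BR;add.ALU i6,i7 pair
#5 head=8: sll.ALU i8 RAW r3
#6 head=9: mul.MUL i9 tail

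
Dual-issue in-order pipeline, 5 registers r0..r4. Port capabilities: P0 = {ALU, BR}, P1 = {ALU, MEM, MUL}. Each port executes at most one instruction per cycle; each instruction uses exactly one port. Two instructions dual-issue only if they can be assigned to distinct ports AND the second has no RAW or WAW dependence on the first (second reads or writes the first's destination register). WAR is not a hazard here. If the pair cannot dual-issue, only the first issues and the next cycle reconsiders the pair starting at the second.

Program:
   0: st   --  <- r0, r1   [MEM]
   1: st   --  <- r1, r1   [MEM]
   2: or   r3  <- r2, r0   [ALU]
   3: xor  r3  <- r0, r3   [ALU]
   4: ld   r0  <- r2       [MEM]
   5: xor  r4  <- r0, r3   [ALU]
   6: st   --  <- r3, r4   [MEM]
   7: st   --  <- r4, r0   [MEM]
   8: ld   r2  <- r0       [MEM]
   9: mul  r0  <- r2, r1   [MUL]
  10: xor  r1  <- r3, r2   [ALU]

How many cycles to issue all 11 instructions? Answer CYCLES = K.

#0 head=0: st.MEM i0 no-port MEM/MEM
#1 head=1: st.MEM or.ALU i1+i2 dual
#2 head=3: xor.ALU ld.MEM i3+i4 dual
#3 head=5: xor.ALU i5 RAW r4
#4 head=6: st.MEM i6 no-port MEM/MEM
#5 head=7: st.MEM i7 no-port MEM/MEM
#6 head=8: ld.MEM i8 no-port MEM/MUL
#7 head=9: mul.MUL xor.ALU i9+i10 dual

CYCLES = 8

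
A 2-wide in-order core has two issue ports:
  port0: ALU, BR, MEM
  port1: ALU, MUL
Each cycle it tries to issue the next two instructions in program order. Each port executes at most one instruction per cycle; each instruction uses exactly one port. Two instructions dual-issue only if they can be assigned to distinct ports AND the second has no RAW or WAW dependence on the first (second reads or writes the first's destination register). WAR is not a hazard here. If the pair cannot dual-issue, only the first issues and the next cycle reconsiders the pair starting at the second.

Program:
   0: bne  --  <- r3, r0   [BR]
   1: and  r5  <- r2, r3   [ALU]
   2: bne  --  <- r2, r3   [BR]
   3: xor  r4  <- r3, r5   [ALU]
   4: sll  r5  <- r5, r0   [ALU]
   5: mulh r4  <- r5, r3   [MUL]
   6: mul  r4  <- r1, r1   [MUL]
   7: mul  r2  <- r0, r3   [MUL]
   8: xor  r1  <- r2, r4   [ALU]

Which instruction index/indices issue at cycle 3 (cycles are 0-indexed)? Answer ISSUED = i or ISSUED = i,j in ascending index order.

c0: i0&i1 bne.BR/and.ALU  dual
c1: i2&i3 bne.BR/xor.ALU  dual
c2: i4 sll.ALU  RAW r5
c3: i5 mulh.MUL  no-port MUL/MUL
c4: i6 mul.MUL  no-port MUL/MUL
c5: i7 mul.MUL  RAW r2
c6: i8 xor.ALU  tail

ISSUED = 5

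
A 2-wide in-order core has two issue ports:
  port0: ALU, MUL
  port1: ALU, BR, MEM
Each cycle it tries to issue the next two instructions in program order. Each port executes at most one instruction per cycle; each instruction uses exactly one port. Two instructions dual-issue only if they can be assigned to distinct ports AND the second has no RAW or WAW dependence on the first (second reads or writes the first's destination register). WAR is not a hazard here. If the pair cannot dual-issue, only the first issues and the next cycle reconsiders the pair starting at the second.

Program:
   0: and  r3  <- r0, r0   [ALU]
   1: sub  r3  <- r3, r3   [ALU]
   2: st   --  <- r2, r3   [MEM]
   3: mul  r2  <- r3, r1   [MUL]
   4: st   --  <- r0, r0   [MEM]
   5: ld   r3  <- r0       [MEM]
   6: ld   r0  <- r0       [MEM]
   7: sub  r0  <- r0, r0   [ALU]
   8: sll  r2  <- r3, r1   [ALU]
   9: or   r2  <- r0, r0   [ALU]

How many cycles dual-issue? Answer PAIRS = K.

#0 head=0: and i0 RAW+WAW r3
#1 head=1: sub i1 RAW r3
#2 head=2: st mul i2/i3 pair
#3 head=4: st i4 no-port MEM/MEM
#4 head=5: ld i5 no-port MEM/MEM
#5 head=6: ld i6 RAW+WAW r0
#6 head=7: sub sll i7/i8 pair
#7 head=9: or i9 tail

PAIRS = 2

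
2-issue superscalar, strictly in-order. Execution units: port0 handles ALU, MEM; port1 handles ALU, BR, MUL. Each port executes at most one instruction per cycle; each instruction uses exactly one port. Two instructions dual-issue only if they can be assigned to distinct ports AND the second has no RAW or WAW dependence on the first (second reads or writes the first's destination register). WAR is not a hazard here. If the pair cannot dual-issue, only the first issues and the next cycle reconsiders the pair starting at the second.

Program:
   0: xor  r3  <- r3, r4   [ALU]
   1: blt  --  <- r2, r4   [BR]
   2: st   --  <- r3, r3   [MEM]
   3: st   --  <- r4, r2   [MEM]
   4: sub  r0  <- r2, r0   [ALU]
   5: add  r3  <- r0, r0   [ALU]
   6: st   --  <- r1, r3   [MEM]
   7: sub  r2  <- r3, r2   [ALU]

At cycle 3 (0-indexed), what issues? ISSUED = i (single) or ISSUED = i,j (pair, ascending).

#0 head=0: xor.ALU+blt.BR i0/i1 2-wide
#1 head=2: st.MEM i2 no-port MEM/MEM
#2 head=3: st.MEM+sub.ALU i3/i4 2-wide
#3 head=5: add.ALU i5 RAW r3
#4 head=6: st.MEM+sub.ALU i6/i7 2-wide

ISSUED = 5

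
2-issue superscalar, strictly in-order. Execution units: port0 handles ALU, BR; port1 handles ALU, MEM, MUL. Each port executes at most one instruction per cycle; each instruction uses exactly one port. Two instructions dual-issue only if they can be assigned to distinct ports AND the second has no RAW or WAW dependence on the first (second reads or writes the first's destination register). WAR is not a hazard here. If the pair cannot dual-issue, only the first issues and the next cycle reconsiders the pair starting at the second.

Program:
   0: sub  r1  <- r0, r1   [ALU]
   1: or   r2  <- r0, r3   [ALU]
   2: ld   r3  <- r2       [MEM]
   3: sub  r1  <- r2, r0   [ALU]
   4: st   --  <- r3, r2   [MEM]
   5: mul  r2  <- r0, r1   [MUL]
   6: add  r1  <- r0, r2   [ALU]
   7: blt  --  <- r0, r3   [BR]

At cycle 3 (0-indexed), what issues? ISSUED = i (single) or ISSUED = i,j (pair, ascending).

#0 head=0: sub;or i0+i1 2-wide
#1 head=2: ld;sub i2+i3 2-wide
#2 head=4: st i4 no-port MEM/MUL
#3 head=5: mul i5 RAW r2
#4 head=6: add;blt i6+i7 2-wide

ISSUED = 5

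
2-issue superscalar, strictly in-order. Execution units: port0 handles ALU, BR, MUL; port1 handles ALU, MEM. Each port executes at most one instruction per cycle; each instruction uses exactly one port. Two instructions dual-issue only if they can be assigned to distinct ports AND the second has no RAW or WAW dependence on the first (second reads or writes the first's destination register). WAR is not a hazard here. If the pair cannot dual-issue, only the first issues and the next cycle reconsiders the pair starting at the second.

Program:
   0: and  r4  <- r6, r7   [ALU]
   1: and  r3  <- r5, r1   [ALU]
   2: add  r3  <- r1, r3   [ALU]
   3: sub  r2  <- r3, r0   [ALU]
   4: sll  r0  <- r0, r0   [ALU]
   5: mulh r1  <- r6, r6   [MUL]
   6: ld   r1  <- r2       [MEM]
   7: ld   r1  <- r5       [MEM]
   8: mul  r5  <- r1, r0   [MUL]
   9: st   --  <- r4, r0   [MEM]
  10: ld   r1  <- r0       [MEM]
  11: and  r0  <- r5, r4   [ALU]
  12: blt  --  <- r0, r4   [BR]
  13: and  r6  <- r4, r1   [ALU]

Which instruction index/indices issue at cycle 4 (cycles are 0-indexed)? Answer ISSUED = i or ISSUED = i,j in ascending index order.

c0: i0,i1 and;and  pair
c1: i2 add  RAW r3
c2: i3,i4 sub;sll  pair
c3: i5 mulh  WAW r1
c4: i6 ld  no-port MEM/MEM
c5: i7 ld  RAW r1
c6: i8,i9 mul;st  pair
c7: i10,i11 ld;and  pair
c8: i12,i13 blt;and  pair

ISSUED = 6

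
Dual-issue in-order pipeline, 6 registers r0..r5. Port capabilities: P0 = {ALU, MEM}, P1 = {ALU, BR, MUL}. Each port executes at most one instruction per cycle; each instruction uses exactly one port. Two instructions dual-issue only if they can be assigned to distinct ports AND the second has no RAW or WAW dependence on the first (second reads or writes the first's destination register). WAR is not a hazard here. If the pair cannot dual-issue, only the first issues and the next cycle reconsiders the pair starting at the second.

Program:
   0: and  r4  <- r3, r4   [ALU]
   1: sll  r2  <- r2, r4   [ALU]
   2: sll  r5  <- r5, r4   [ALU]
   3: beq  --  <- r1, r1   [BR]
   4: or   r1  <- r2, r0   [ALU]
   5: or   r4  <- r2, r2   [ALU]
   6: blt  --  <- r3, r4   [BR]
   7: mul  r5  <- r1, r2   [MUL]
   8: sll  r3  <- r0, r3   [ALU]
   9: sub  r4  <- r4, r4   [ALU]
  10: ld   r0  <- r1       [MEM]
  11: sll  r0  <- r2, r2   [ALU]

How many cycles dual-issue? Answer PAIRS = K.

PAIRS = 4

[0] i0  and.ALU  -- RAW r4
[1] i1&i2  sll.ALU;sll.ALU  -- dual
[2] i3&i4  beq.BR;or.ALU  -- dual
[3] i5  or.ALU  -- RAW r4
[4] i6  blt.BR  -- no-port BR/MUL
[5] i7&i8  mul.MUL;sll.ALU  -- dual
[6] i9&i10  sub.ALU;ld.MEM  -- dual
[7] i11  sll.ALU  -- tail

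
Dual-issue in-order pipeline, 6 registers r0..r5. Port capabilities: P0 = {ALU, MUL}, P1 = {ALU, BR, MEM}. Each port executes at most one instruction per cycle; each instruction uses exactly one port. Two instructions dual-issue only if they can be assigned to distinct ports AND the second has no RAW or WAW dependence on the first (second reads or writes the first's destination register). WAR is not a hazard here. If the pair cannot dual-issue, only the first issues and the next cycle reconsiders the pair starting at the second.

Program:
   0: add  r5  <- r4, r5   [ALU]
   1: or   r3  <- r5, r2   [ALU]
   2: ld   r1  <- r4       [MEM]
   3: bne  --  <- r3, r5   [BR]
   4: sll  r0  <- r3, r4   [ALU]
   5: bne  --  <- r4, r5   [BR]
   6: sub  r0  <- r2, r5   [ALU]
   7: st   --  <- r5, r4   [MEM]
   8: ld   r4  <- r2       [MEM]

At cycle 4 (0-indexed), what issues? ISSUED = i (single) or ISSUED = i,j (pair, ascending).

0. add.ALU @i0  | RAW r5
1. or.ALU;ld.MEM @i1/i2  | pair
2. bne.BR;sll.ALU @i3/i4  | pair
3. bne.BR;sub.ALU @i5/i6  | pair
4. st.MEM @i7  | no-port MEM/MEM
5. ld.MEM @i8  | tail

ISSUED = 7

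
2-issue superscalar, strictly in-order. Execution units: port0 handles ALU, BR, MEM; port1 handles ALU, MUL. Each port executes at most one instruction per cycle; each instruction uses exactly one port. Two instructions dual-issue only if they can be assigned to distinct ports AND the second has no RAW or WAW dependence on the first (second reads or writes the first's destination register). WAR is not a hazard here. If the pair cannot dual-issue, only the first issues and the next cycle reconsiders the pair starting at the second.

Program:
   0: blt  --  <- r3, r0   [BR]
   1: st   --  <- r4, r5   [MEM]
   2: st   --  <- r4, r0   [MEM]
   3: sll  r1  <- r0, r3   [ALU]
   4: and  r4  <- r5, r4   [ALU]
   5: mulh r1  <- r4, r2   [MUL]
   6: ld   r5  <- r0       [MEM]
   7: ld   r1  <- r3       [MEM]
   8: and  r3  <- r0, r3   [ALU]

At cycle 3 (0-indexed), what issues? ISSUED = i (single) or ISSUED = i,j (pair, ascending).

#0 head=0: blt.BR i0 no-port BR/MEM
#1 head=1: st.MEM i1 no-port MEM/MEM
#2 head=2: st.MEM/sll.ALU i2+i3 pair
#3 head=4: and.ALU i4 RAW r4
#4 head=5: mulh.MUL/ld.MEM i5+i6 pair
#5 head=7: ld.MEM/and.ALU i7+i8 pair

ISSUED = 4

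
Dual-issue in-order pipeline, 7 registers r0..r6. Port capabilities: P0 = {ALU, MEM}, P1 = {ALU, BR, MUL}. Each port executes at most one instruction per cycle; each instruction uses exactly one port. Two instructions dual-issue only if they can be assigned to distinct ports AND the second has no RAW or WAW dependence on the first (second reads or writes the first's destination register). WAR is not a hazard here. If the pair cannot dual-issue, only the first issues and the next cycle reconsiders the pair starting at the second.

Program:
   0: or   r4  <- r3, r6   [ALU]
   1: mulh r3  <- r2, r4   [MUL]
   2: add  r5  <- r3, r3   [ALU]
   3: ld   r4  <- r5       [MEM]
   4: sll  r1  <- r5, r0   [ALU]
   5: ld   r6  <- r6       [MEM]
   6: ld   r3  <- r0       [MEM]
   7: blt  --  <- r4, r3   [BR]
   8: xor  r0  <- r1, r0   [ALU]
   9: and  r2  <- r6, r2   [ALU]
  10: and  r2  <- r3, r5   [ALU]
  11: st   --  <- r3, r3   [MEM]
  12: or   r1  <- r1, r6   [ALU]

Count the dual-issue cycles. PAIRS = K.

PAIRS = 3

0. or.ALU @i0  | RAW r4
1. mulh.MUL @i1  | RAW r3
2. add.ALU @i2  | RAW r5
3. ld.MEM+sll.ALU @i3&i4  | 2-wide
4. ld.MEM @i5  | no-port MEM/MEM
5. ld.MEM @i6  | RAW r3
6. blt.BR+xor.ALU @i7&i8  | 2-wide
7. and.ALU @i9  | WAW r2
8. and.ALU+st.MEM @i10&i11  | 2-wide
9. or.ALU @i12  | tail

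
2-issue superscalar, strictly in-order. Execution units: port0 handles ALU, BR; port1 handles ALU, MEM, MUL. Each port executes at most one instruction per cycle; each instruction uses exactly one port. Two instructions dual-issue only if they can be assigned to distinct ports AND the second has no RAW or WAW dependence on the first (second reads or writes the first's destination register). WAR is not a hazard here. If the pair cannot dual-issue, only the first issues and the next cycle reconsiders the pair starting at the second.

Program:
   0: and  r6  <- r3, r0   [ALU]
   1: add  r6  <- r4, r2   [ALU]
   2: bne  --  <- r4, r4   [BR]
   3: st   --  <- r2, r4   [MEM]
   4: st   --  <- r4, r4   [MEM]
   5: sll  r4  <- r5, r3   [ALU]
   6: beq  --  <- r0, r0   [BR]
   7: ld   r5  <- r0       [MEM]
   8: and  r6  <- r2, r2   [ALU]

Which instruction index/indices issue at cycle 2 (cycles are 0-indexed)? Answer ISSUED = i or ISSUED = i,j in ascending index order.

ISSUED = 3

[0] i0  and.ALU  -- WAW r6
[1] i1/i2  add.ALU;bne.BR  -- dual
[2] i3  st.MEM  -- no-port MEM/MEM
[3] i4/i5  st.MEM;sll.ALU  -- dual
[4] i6/i7  beq.BR;ld.MEM  -- dual
[5] i8  and.ALU  -- tail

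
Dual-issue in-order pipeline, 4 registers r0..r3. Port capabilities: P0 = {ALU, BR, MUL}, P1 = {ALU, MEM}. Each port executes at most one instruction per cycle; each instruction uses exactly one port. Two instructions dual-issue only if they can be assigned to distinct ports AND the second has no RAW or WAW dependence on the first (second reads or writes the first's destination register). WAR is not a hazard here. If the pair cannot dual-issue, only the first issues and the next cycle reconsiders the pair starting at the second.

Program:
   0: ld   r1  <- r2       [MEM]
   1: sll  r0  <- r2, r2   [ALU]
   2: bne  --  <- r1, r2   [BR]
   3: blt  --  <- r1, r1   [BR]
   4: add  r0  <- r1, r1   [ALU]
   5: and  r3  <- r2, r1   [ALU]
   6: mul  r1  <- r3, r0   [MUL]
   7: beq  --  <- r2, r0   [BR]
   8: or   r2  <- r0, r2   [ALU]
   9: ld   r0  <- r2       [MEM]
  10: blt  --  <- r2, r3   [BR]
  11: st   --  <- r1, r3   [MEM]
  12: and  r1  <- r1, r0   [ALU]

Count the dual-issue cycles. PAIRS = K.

0. ld.MEM;sll.ALU @i0+i1  | pair
1. bne.BR @i2  | no-port BR/BR
2. blt.BR;add.ALU @i3+i4  | pair
3. and.ALU @i5  | RAW r3
4. mul.MUL @i6  | no-port MUL/BR
5. beq.BR;or.ALU @i7+i8  | pair
6. ld.MEM;blt.BR @i9+i10  | pair
7. st.MEM;and.ALU @i11+i12  | pair

PAIRS = 5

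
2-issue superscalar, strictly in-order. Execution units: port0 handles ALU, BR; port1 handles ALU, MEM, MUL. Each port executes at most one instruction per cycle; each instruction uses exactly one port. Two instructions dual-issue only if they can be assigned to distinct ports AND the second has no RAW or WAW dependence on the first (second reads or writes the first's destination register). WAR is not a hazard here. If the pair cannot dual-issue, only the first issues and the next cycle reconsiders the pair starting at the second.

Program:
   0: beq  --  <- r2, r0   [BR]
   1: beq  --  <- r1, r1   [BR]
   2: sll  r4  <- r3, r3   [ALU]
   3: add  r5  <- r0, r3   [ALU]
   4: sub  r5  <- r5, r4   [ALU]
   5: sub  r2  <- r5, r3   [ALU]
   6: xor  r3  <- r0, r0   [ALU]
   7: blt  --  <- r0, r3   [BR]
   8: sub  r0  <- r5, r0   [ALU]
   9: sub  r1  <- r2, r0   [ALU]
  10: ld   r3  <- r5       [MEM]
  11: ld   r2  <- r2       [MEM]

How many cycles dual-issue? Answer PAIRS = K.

c0: i0 beq.BR  no-port BR/BR
c1: i1+i2 beq.BR/sll.ALU  dual
c2: i3 add.ALU  RAW+WAW r5
c3: i4 sub.ALU  RAW r5
c4: i5+i6 sub.ALU/xor.ALU  dual
c5: i7+i8 blt.BR/sub.ALU  dual
c6: i9+i10 sub.ALU/ld.MEM  dual
c7: i11 ld.MEM  tail

PAIRS = 4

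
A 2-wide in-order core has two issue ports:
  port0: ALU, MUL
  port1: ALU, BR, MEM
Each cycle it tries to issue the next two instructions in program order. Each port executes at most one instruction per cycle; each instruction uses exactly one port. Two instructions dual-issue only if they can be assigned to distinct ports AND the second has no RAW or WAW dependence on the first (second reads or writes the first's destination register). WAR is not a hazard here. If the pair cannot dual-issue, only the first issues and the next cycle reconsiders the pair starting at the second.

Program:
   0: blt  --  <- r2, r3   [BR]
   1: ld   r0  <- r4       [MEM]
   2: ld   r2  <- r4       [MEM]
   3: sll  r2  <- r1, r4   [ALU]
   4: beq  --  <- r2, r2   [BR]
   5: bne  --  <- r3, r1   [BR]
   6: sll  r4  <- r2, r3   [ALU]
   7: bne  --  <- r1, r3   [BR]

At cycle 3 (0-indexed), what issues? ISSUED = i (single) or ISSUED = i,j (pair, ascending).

ISSUED = 3

#0 head=0: blt i0 no-port BR/MEM
#1 head=1: ld i1 no-port MEM/MEM
#2 head=2: ld i2 WAW r2
#3 head=3: sll i3 RAW r2
#4 head=4: beq i4 no-port BR/BR
#5 head=5: bne/sll i5&i6 dual
#6 head=7: bne i7 tail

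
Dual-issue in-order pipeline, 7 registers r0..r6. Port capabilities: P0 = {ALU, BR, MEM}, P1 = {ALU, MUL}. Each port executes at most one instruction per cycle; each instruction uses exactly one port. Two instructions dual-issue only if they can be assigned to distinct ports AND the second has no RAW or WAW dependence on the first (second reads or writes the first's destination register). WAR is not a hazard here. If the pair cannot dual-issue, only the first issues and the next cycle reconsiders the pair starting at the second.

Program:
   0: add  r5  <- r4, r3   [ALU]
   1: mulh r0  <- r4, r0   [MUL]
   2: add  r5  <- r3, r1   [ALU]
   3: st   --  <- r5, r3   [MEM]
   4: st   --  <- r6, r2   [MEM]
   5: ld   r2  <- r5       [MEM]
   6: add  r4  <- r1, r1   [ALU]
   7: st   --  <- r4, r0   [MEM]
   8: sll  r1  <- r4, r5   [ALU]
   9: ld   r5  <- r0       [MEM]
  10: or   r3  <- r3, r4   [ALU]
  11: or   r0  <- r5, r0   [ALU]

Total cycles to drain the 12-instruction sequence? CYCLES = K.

t=0 i0+i1:add.ALU mulh.MUL ; pair
t=1 i2:add.ALU ; RAW r5
t=2 i3:st.MEM ; no-port MEM/MEM
t=3 i4:st.MEM ; no-port MEM/MEM
t=4 i5+i6:ld.MEM add.ALU ; pair
t=5 i7+i8:st.MEM sll.ALU ; pair
t=6 i9+i10:ld.MEM or.ALU ; pair
t=7 i11:or.ALU ; tail

CYCLES = 8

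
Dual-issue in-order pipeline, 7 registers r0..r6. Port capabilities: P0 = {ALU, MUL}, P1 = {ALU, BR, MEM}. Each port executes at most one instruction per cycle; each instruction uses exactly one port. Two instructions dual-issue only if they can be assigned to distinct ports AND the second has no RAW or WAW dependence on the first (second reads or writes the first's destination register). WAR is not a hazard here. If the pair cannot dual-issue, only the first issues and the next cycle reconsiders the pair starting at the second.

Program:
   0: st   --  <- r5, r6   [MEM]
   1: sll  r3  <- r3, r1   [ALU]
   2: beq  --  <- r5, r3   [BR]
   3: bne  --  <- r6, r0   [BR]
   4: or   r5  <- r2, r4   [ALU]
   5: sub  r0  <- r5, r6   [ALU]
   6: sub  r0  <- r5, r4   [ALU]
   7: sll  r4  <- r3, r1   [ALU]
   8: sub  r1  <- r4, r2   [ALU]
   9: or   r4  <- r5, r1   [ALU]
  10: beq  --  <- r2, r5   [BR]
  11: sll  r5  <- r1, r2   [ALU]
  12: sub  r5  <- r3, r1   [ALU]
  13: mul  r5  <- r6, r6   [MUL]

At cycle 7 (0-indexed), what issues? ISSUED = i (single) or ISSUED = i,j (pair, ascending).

  cy0 -> i0&i1 (st.MEM sll.ALU) 2-wide
  cy1 -> i2 (beq.BR) no-port BR/BR
  cy2 -> i3&i4 (bne.BR or.ALU) 2-wide
  cy3 -> i5 (sub.ALU) WAW r0
  cy4 -> i6&i7 (sub.ALU sll.ALU) 2-wide
  cy5 -> i8 (sub.ALU) RAW r1
  cy6 -> i9&i10 (or.ALU beq.BR) 2-wide
  cy7 -> i11 (sll.ALU) WAW r5
  cy8 -> i12 (sub.ALU) WAW r5
  cy9 -> i13 (mul.MUL) tail

ISSUED = 11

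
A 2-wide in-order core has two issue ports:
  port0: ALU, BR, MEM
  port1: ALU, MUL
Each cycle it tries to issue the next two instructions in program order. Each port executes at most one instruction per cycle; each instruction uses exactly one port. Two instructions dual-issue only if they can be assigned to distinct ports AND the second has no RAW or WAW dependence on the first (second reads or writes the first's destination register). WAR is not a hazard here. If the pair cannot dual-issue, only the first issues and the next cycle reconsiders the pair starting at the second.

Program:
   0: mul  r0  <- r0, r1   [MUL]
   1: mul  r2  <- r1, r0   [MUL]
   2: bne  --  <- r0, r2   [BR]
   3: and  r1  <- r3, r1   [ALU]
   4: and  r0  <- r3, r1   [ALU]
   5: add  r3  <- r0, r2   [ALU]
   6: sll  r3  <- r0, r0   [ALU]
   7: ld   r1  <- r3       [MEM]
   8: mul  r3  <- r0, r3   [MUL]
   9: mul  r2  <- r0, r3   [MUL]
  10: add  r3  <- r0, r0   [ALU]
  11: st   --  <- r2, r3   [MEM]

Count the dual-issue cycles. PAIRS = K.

#0 head=0: mul.MUL i0 no-port MUL/MUL
#1 head=1: mul.MUL i1 RAW r2
#2 head=2: bne.BR and.ALU i2,i3 dual
#3 head=4: and.ALU i4 RAW r0
#4 head=5: add.ALU i5 WAW r3
#5 head=6: sll.ALU i6 RAW r3
#6 head=7: ld.MEM mul.MUL i7,i8 dual
#7 head=9: mul.MUL add.ALU i9,i10 dual
#8 head=11: st.MEM i11 tail

PAIRS = 3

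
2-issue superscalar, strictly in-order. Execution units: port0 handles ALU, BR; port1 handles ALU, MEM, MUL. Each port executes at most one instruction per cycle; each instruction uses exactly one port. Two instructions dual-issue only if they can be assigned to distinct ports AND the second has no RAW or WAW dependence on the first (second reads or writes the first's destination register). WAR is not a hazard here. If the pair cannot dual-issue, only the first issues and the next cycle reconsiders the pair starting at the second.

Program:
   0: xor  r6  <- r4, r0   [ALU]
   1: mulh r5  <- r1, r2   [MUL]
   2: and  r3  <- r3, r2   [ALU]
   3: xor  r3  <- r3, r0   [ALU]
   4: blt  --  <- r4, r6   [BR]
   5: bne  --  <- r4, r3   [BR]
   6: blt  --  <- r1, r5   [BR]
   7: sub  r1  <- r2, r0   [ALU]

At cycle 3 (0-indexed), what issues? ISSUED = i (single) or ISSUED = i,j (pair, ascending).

ISSUED = 5

[0] i0&i1  xor.ALU;mulh.MUL  -- 2-wide
[1] i2  and.ALU  -- RAW+WAW r3
[2] i3&i4  xor.ALU;blt.BR  -- 2-wide
[3] i5  bne.BR  -- no-port BR/BR
[4] i6&i7  blt.BR;sub.ALU  -- 2-wide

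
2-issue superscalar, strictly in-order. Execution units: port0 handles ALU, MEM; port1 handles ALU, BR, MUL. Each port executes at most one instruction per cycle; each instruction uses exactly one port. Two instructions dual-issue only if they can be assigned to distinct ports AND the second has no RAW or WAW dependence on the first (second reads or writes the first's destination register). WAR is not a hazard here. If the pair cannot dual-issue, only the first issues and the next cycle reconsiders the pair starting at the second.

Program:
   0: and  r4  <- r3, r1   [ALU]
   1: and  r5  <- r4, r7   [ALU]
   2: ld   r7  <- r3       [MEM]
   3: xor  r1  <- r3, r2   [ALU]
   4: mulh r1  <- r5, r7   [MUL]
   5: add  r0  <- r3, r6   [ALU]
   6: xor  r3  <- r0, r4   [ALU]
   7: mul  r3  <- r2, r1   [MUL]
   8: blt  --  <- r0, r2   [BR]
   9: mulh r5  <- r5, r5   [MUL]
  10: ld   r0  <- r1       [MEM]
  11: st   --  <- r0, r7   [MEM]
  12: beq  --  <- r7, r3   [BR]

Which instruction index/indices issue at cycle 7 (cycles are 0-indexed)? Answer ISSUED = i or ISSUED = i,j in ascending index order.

c0: i0 and.ALU  RAW r4
c1: i1&i2 and.ALU ld.MEM  dual
c2: i3 xor.ALU  WAW r1
c3: i4&i5 mulh.MUL add.ALU  dual
c4: i6 xor.ALU  WAW r3
c5: i7 mul.MUL  no-port MUL/BR
c6: i8 blt.BR  no-port BR/MUL
c7: i9&i10 mulh.MUL ld.MEM  dual
c8: i11&i12 st.MEM beq.BR  dual

ISSUED = 9,10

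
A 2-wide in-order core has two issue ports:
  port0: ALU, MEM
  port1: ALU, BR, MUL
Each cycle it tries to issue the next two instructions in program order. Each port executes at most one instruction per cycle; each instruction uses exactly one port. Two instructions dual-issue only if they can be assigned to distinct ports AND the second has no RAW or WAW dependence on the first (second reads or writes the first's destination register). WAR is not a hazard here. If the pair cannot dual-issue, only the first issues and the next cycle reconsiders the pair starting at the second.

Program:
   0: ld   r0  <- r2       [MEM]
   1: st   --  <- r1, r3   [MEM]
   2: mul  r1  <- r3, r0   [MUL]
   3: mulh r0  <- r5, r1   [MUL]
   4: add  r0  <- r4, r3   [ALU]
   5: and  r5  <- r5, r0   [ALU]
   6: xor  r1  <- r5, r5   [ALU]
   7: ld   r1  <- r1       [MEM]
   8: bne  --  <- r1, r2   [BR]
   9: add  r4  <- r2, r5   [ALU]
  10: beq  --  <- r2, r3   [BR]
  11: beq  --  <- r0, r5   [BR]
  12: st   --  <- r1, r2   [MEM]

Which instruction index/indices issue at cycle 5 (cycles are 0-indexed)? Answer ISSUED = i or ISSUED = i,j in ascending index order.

ISSUED = 6

0. ld @i0  | no-port MEM/MEM
1. st;mul @i1/i2  | 2-wide
2. mulh @i3  | WAW r0
3. add @i4  | RAW r0
4. and @i5  | RAW r5
5. xor @i6  | RAW+WAW r1
6. ld @i7  | RAW r1
7. bne;add @i8/i9  | 2-wide
8. beq @i10  | no-port BR/BR
9. beq;st @i11/i12  | 2-wide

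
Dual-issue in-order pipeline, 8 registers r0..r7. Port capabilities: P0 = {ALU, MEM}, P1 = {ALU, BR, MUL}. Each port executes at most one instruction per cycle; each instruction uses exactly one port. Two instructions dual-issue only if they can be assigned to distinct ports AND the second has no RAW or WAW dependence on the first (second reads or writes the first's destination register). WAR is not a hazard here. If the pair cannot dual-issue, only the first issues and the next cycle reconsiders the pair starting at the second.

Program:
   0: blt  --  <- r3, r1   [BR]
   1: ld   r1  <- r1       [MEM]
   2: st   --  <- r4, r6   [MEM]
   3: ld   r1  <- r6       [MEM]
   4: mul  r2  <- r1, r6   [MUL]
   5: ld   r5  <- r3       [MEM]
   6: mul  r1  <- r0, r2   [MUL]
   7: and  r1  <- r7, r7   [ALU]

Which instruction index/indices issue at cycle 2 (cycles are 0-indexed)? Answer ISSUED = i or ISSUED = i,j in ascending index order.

t=0 i0+i1:blt.BR/ld.MEM ; 2-wide
t=1 i2:st.MEM ; no-port MEM/MEM
t=2 i3:ld.MEM ; RAW r1
t=3 i4+i5:mul.MUL/ld.MEM ; 2-wide
t=4 i6:mul.MUL ; WAW r1
t=5 i7:and.ALU ; tail

ISSUED = 3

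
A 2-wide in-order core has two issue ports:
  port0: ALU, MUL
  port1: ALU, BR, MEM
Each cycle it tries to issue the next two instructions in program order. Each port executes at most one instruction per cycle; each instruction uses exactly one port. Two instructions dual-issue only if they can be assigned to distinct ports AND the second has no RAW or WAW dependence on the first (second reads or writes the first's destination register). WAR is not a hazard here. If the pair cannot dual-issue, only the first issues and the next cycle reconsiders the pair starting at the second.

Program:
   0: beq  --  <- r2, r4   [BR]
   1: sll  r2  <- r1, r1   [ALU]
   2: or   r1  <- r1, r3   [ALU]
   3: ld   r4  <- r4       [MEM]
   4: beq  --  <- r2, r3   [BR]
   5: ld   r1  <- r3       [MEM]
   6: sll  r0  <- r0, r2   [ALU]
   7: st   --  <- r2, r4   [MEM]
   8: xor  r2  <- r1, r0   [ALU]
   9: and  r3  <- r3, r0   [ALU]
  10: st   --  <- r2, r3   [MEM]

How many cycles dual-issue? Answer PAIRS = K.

PAIRS = 4

t=0 i0,i1:beq;sll ; 2-wide
t=1 i2,i3:or;ld ; 2-wide
t=2 i4:beq ; no-port BR/MEM
t=3 i5,i6:ld;sll ; 2-wide
t=4 i7,i8:st;xor ; 2-wide
t=5 i9:and ; RAW r3
t=6 i10:st ; tail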